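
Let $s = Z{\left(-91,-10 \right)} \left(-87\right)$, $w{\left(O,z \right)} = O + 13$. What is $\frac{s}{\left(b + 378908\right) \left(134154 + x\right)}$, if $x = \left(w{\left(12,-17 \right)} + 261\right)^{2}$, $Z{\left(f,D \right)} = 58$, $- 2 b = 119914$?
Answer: $- \frac{841}{11479578075} \approx -7.326 \cdot 10^{-8}$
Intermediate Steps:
$b = -59957$ ($b = \left(- \frac{1}{2}\right) 119914 = -59957$)
$w{\left(O,z \right)} = 13 + O$
$s = -5046$ ($s = 58 \left(-87\right) = -5046$)
$x = 81796$ ($x = \left(\left(13 + 12\right) + 261\right)^{2} = \left(25 + 261\right)^{2} = 286^{2} = 81796$)
$\frac{s}{\left(b + 378908\right) \left(134154 + x\right)} = - \frac{5046}{\left(-59957 + 378908\right) \left(134154 + 81796\right)} = - \frac{5046}{318951 \cdot 215950} = - \frac{5046}{68877468450} = \left(-5046\right) \frac{1}{68877468450} = - \frac{841}{11479578075}$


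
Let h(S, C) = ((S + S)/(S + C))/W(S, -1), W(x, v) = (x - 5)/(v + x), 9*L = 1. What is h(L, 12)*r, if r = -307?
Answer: -1228/1199 ≈ -1.0242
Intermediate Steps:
L = ⅑ (L = (⅑)*1 = ⅑ ≈ 0.11111)
W(x, v) = (-5 + x)/(v + x)
h(S, C) = 2*S*(-1 + S)/((-5 + S)*(C + S)) (h(S, C) = ((S + S)/(S + C))/(((-5 + S)/(-1 + S))) = ((2*S)/(C + S))*((-1 + S)/(-5 + S)) = (2*S/(C + S))*((-1 + S)/(-5 + S)) = 2*S*(-1 + S)/((-5 + S)*(C + S)))
h(L, 12)*r = (2*(⅑)*(-1 + ⅑)/((-5 + ⅑)*(12 + ⅑)))*(-307) = (2*(⅑)*(-8/9)/(-44/9*(109/9)))*(-307) = (2*(⅑)*(-9/44)*(9/109)*(-8/9))*(-307) = (4/1199)*(-307) = -1228/1199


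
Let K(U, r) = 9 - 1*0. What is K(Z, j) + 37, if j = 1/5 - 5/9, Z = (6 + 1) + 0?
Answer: 46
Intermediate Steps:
Z = 7 (Z = 7 + 0 = 7)
j = -16/45 (j = 1*(1/5) - 5*1/9 = 1/5 - 5/9 = -16/45 ≈ -0.35556)
K(U, r) = 9 (K(U, r) = 9 + 0 = 9)
K(Z, j) + 37 = 9 + 37 = 46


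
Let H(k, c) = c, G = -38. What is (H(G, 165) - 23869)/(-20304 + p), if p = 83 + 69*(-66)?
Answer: 23704/24775 ≈ 0.95677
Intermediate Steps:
p = -4471 (p = 83 - 4554 = -4471)
(H(G, 165) - 23869)/(-20304 + p) = (165 - 23869)/(-20304 - 4471) = -23704/(-24775) = -23704*(-1/24775) = 23704/24775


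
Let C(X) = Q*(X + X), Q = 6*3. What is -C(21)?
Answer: -756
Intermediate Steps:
Q = 18
C(X) = 36*X (C(X) = 18*(X + X) = 18*(2*X) = 36*X)
-C(21) = -36*21 = -1*756 = -756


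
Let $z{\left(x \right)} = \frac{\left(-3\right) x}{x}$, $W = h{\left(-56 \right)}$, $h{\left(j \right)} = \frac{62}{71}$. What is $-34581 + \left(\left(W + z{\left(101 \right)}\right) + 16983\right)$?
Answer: $- \frac{1249609}{71} \approx -17600.0$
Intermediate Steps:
$h{\left(j \right)} = \frac{62}{71}$ ($h{\left(j \right)} = 62 \cdot \frac{1}{71} = \frac{62}{71}$)
$W = \frac{62}{71} \approx 0.87324$
$z{\left(x \right)} = -3$
$-34581 + \left(\left(W + z{\left(101 \right)}\right) + 16983\right) = -34581 + \left(\left(\frac{62}{71} - 3\right) + 16983\right) = -34581 + \left(- \frac{151}{71} + 16983\right) = -34581 + \frac{1205642}{71} = - \frac{1249609}{71}$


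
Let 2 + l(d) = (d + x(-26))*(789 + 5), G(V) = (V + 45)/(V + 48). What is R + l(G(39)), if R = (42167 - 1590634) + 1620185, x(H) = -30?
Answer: 1411216/29 ≈ 48663.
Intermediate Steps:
G(V) = (45 + V)/(48 + V)
l(d) = -23822 + 794*d (l(d) = -2 + (d - 30)*(789 + 5) = -2 + (-30 + d)*794 = -2 + (-23820 + 794*d) = -23822 + 794*d)
R = 71718 (R = -1548467 + 1620185 = 71718)
R + l(G(39)) = 71718 + (-23822 + 794*((45 + 39)/(48 + 39))) = 71718 + (-23822 + 794*(84/87)) = 71718 + (-23822 + 794*((1/87)*84)) = 71718 + (-23822 + 794*(28/29)) = 71718 + (-23822 + 22232/29) = 71718 - 668606/29 = 1411216/29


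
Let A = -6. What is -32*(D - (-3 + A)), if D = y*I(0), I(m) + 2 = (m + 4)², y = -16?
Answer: 6880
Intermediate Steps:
I(m) = -2 + (4 + m)² (I(m) = -2 + (m + 4)² = -2 + (4 + m)²)
D = -224 (D = -16*(-2 + (4 + 0)²) = -16*(-2 + 4²) = -16*(-2 + 16) = -16*14 = -224)
-32*(D - (-3 + A)) = -32*(-224 - (-3 - 6)) = -32*(-224 - 1*(-9)) = -32*(-224 + 9) = -32*(-215) = 6880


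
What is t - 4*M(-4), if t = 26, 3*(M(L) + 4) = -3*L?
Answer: 26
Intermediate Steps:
M(L) = -4 - L (M(L) = -4 + (-3*L)/3 = -4 - L)
t - 4*M(-4) = 26 - 4*(-4 - 1*(-4)) = 26 - 4*(-4 + 4) = 26 - 4*0 = 26 + 0 = 26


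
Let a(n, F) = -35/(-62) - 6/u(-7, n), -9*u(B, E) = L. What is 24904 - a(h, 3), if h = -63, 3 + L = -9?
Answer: 772146/31 ≈ 24908.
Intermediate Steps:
L = -12 (L = -3 - 9 = -12)
u(B, E) = 4/3 (u(B, E) = -1/9*(-12) = 4/3)
a(n, F) = -122/31 (a(n, F) = -35/(-62) - 6/4/3 = -35*(-1/62) - 6*3/4 = 35/62 - 9/2 = -122/31)
24904 - a(h, 3) = 24904 - 1*(-122/31) = 24904 + 122/31 = 772146/31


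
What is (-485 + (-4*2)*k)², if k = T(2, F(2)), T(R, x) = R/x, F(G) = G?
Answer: 243049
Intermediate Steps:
k = 1 (k = 2/2 = 2*(½) = 1)
(-485 + (-4*2)*k)² = (-485 - 4*2*1)² = (-485 - 8*1)² = (-485 - 8)² = (-493)² = 243049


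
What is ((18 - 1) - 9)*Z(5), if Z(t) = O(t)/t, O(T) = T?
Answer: 8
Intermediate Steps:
Z(t) = 1 (Z(t) = t/t = 1)
((18 - 1) - 9)*Z(5) = ((18 - 1) - 9)*1 = (17 - 9)*1 = 8*1 = 8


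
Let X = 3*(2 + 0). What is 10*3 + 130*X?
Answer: 810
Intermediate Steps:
X = 6 (X = 3*2 = 6)
10*3 + 130*X = 10*3 + 130*6 = 30 + 780 = 810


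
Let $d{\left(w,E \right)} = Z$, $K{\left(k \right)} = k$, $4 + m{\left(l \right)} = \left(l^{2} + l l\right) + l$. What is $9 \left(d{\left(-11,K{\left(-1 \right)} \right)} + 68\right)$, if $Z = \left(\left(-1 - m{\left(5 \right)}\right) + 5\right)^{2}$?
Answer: $20493$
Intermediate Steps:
$m{\left(l \right)} = -4 + l + 2 l^{2}$ ($m{\left(l \right)} = -4 + \left(\left(l^{2} + l l\right) + l\right) = -4 + \left(\left(l^{2} + l^{2}\right) + l\right) = -4 + \left(2 l^{2} + l\right) = -4 + \left(l + 2 l^{2}\right) = -4 + l + 2 l^{2}$)
$Z = 2209$ ($Z = \left(\left(-1 - \left(-4 + 5 + 2 \cdot 5^{2}\right)\right) + 5\right)^{2} = \left(\left(-1 - \left(-4 + 5 + 2 \cdot 25\right)\right) + 5\right)^{2} = \left(\left(-1 - \left(-4 + 5 + 50\right)\right) + 5\right)^{2} = \left(\left(-1 - 51\right) + 5\right)^{2} = \left(-52 + 5\right)^{2} = \left(-47\right)^{2} = 2209$)
$d{\left(w,E \right)} = 2209$
$9 \left(d{\left(-11,K{\left(-1 \right)} \right)} + 68\right) = 9 \left(2209 + 68\right) = 9 \cdot 2277 = 20493$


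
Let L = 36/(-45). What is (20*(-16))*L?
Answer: 256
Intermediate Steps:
L = -⅘ (L = 36*(-1/45) = -⅘ ≈ -0.80000)
(20*(-16))*L = (20*(-16))*(-⅘) = -320*(-⅘) = 256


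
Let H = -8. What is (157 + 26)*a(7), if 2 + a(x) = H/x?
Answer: -4026/7 ≈ -575.14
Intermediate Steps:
a(x) = -2 - 8/x
(157 + 26)*a(7) = (157 + 26)*(-2 - 8/7) = 183*(-2 - 8*⅐) = 183*(-2 - 8/7) = 183*(-22/7) = -4026/7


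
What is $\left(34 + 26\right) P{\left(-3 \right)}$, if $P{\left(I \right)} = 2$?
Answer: $120$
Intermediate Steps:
$\left(34 + 26\right) P{\left(-3 \right)} = \left(34 + 26\right) 2 = 60 \cdot 2 = 120$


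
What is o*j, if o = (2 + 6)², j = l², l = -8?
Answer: 4096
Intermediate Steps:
j = 64 (j = (-8)² = 64)
o = 64 (o = 8² = 64)
o*j = 64*64 = 4096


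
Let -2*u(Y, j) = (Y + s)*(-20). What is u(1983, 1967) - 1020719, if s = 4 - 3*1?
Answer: -1000879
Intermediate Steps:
s = 1 (s = 4 - 3 = 1)
u(Y, j) = 10 + 10*Y (u(Y, j) = -(Y + 1)*(-20)/2 = -(1 + Y)*(-20)/2 = -(-20 - 20*Y)/2 = 10 + 10*Y)
u(1983, 1967) - 1020719 = (10 + 10*1983) - 1020719 = (10 + 19830) - 1020719 = 19840 - 1020719 = -1000879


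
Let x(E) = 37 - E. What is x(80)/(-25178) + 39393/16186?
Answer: 248133238/101882777 ≈ 2.4355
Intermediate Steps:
x(80)/(-25178) + 39393/16186 = (37 - 1*80)/(-25178) + 39393/16186 = (37 - 80)*(-1/25178) + 39393*(1/16186) = -43*(-1/25178) + 39393/16186 = 43/25178 + 39393/16186 = 248133238/101882777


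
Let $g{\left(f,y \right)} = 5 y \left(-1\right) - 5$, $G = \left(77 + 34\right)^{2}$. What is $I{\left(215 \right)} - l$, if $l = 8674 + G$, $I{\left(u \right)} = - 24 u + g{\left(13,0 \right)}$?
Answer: $-26160$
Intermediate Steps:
$G = 12321$ ($G = 111^{2} = 12321$)
$g{\left(f,y \right)} = -5 - 5 y$ ($g{\left(f,y \right)} = - 5 y - 5 = -5 - 5 y$)
$I{\left(u \right)} = -5 - 24 u$ ($I{\left(u \right)} = - 24 u - 5 = -5 - 24 u$)
$l = 20995$ ($l = 8674 + 12321 = 20995$)
$I{\left(215 \right)} - l = \left(-5 - 5160\right) - 20995 = -5165 - 20995 = -26160$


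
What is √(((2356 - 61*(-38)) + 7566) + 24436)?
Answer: 2*√9169 ≈ 191.51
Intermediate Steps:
√(((2356 - 61*(-38)) + 7566) + 24436) = √(((2356 + 2318) + 7566) + 24436) = √((4674 + 7566) + 24436) = √(12240 + 24436) = √36676 = 2*√9169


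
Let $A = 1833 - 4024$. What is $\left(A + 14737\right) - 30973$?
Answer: $-18427$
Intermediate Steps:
$A = -2191$ ($A = 1833 - 4024 = -2191$)
$\left(A + 14737\right) - 30973 = \left(-2191 + 14737\right) - 30973 = 12546 - 30973 = -18427$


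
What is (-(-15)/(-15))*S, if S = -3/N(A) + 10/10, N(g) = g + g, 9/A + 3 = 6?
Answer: -½ ≈ -0.50000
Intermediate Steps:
A = 3 (A = 9/(-3 + 6) = 9/3 = 9*(⅓) = 3)
N(g) = 2*g
S = ½ (S = -3/(2*3) + 10/10 = -3/6 + 10*(⅒) = -3*⅙ + 1 = -½ + 1 = ½ ≈ 0.50000)
(-(-15)/(-15))*S = -(-15)/(-15)*(½) = -(-15)*(-1)/15*(½) = -1*1*(½) = -1*½ = -½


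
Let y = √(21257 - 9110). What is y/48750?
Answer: √12147/48750 ≈ 0.0022608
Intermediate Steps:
y = √12147 ≈ 110.21
y/48750 = √12147/48750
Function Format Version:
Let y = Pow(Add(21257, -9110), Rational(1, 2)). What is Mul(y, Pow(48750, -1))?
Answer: Mul(Rational(1, 48750), Pow(12147, Rational(1, 2))) ≈ 0.0022608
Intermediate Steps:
y = Pow(12147, Rational(1, 2)) ≈ 110.21
Mul(y, Pow(48750, -1)) = Mul(Pow(12147, Rational(1, 2)), Pow(48750, -1)) = Mul(Pow(12147, Rational(1, 2)), Rational(1, 48750)) = Mul(Rational(1, 48750), Pow(12147, Rational(1, 2)))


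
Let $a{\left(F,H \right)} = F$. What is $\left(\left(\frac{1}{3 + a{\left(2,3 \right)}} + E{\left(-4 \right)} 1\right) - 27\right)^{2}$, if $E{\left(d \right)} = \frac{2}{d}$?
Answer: $\frac{74529}{100} \approx 745.29$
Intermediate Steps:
$\left(\left(\frac{1}{3 + a{\left(2,3 \right)}} + E{\left(-4 \right)} 1\right) - 27\right)^{2} = \left(\left(\frac{1}{3 + 2} + \frac{2}{-4} \cdot 1\right) - 27\right)^{2} = \left(\left(\frac{1}{5} + 2 \left(- \frac{1}{4}\right) 1\right) - 27\right)^{2} = \left(\left(\frac{1}{5} - \frac{1}{2}\right) - 27\right)^{2} = \left(- \frac{3}{10} - 27\right)^{2} = \left(- \frac{273}{10}\right)^{2} = \frac{74529}{100}$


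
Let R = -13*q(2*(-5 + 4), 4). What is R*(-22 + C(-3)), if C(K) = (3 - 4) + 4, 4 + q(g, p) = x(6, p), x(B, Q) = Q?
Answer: 0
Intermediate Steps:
q(g, p) = -4 + p
C(K) = 3 (C(K) = -1 + 4 = 3)
R = 0 (R = -13*(-4 + 4) = -13*0 = 0)
R*(-22 + C(-3)) = 0*(-22 + 3) = 0*(-19) = 0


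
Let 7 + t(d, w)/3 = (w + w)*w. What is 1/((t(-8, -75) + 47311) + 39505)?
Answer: 1/120545 ≈ 8.2957e-6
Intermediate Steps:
t(d, w) = -21 + 6*w**2 (t(d, w) = -21 + 3*((w + w)*w) = -21 + 3*((2*w)*w) = -21 + 3*(2*w**2) = -21 + 6*w**2)
1/((t(-8, -75) + 47311) + 39505) = 1/(((-21 + 6*(-75)**2) + 47311) + 39505) = 1/(((-21 + 6*5625) + 47311) + 39505) = 1/(((-21 + 33750) + 47311) + 39505) = 1/((33729 + 47311) + 39505) = 1/(81040 + 39505) = 1/120545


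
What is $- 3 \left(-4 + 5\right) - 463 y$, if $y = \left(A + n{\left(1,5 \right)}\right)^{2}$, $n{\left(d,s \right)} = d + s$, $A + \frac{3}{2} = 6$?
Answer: $- \frac{204195}{4} \approx -51049.0$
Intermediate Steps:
$A = \frac{9}{2}$ ($A = - \frac{3}{2} + 6 = \frac{9}{2} \approx 4.5$)
$y = \frac{441}{4}$ ($y = \left(\frac{9}{2} + \left(1 + 5\right)\right)^{2} = \left(\frac{9}{2} + 6\right)^{2} = \left(\frac{21}{2}\right)^{2} = \frac{441}{4} \approx 110.25$)
$- 3 \left(-4 + 5\right) - 463 y = - 3 \left(-4 + 5\right) - \frac{204183}{4} = \left(-3\right) 1 - \frac{204183}{4} = -3 - \frac{204183}{4} = - \frac{204195}{4}$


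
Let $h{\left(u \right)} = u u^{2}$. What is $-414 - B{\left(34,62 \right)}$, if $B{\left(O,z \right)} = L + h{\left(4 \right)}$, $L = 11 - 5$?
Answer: $-484$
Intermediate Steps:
$L = 6$
$h{\left(u \right)} = u^{3}$
$B{\left(O,z \right)} = 70$ ($B{\left(O,z \right)} = 6 + 4^{3} = 6 + 64 = 70$)
$-414 - B{\left(34,62 \right)} = -414 - 70 = -484$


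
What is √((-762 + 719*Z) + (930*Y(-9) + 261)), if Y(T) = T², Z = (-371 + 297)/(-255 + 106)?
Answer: √1669206323/149 ≈ 274.20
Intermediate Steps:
Z = 74/149 (Z = -74/(-149) = -74*(-1/149) = 74/149 ≈ 0.49664)
√((-762 + 719*Z) + (930*Y(-9) + 261)) = √((-762 + 719*(74/149)) + (930*(-9)² + 261)) = √((-762 + 53206/149) + (930*81 + 261)) = √(-60332/149 + (75330 + 261)) = √(-60332/149 + 75591) = √(11202727/149) = √1669206323/149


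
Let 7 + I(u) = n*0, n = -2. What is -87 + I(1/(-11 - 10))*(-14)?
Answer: 11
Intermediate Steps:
I(u) = -7 (I(u) = -7 - 2*0 = -7 + 0 = -7)
-87 + I(1/(-11 - 10))*(-14) = -87 - 7*(-14) = -87 + 98 = 11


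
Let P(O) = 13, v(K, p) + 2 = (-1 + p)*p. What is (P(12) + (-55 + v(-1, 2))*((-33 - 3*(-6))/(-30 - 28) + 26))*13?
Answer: -1079143/58 ≈ -18606.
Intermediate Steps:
v(K, p) = -2 + p*(-1 + p) (v(K, p) = -2 + (-1 + p)*p = -2 + p*(-1 + p))
(P(12) + (-55 + v(-1, 2))*((-33 - 3*(-6))/(-30 - 28) + 26))*13 = (13 + (-55 + (-2 + 2² - 1*2))*((-33 - 3*(-6))/(-30 - 28) + 26))*13 = (13 + (-55 + (-2 + 4 - 2))*((-33 + 18)/(-58) + 26))*13 = (13 + (-55 + 0)*(-15*(-1/58) + 26))*13 = (13 - 55*(15/58 + 26))*13 = (13 - 55*1523/58)*13 = (13 - 83765/58)*13 = -83011/58*13 = -1079143/58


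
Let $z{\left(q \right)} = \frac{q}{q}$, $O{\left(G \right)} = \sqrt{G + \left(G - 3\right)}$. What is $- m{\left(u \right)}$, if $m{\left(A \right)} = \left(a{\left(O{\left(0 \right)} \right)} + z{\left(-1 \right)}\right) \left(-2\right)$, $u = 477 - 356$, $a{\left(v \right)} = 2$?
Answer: $6$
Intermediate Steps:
$O{\left(G \right)} = \sqrt{-3 + 2 G}$ ($O{\left(G \right)} = \sqrt{G + \left(G - 3\right)} = \sqrt{G + \left(-3 + G\right)} = \sqrt{-3 + 2 G}$)
$z{\left(q \right)} = 1$
$u = 121$
$m{\left(A \right)} = -6$ ($m{\left(A \right)} = \left(2 + 1\right) \left(-2\right) = 3 \left(-2\right) = -6$)
$- m{\left(u \right)} = \left(-1\right) \left(-6\right) = 6$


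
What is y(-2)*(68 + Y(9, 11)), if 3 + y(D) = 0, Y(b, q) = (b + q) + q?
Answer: -297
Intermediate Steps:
Y(b, q) = b + 2*q
y(D) = -3 (y(D) = -3 + 0 = -3)
y(-2)*(68 + Y(9, 11)) = -3*(68 + (9 + 2*11)) = -3*(68 + (9 + 22)) = -3*(68 + 31) = -3*99 = -297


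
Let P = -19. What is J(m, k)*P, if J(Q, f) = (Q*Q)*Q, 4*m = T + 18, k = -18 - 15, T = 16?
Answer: -93347/8 ≈ -11668.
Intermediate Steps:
k = -33
m = 17/2 (m = (16 + 18)/4 = (1/4)*34 = 17/2 ≈ 8.5000)
J(Q, f) = Q**3 (J(Q, f) = Q**2*Q = Q**3)
J(m, k)*P = (17/2)**3*(-19) = (4913/8)*(-19) = -93347/8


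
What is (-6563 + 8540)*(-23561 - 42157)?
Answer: -129924486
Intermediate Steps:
(-6563 + 8540)*(-23561 - 42157) = 1977*(-65718) = -129924486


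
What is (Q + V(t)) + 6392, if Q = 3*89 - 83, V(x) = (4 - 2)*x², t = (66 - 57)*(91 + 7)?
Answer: 1562424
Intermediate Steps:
t = 882 (t = 9*98 = 882)
V(x) = 2*x²
Q = 184 (Q = 267 - 83 = 184)
(Q + V(t)) + 6392 = (184 + 2*882²) + 6392 = (184 + 2*777924) + 6392 = (184 + 1555848) + 6392 = 1556032 + 6392 = 1562424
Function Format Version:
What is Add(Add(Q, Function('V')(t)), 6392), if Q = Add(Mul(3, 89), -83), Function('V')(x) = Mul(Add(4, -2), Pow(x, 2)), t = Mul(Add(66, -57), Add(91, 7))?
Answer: 1562424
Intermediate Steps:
t = 882 (t = Mul(9, 98) = 882)
Function('V')(x) = Mul(2, Pow(x, 2))
Q = 184 (Q = Add(267, -83) = 184)
Add(Add(Q, Function('V')(t)), 6392) = Add(Add(184, Mul(2, Pow(882, 2))), 6392) = Add(Add(184, Mul(2, 777924)), 6392) = Add(Add(184, 1555848), 6392) = Add(1556032, 6392) = 1562424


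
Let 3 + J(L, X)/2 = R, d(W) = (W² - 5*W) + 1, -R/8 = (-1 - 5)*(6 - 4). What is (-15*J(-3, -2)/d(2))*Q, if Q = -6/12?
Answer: -279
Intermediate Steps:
R = 96 (R = -8*(-1 - 5)*(6 - 4) = -(-48)*2 = -8*(-12) = 96)
d(W) = 1 + W² - 5*W
J(L, X) = 186 (J(L, X) = -6 + 2*96 = -6 + 192 = 186)
Q = -½ (Q = -6*1/12 = -½ ≈ -0.50000)
(-15*J(-3, -2)/d(2))*Q = -2790/(1 + 2² - 5*2)*(-½) = -2790/(1 + 4 - 10)*(-½) = -2790/(-5)*(-½) = -2790*(-1)/5*(-½) = -15*(-186/5)*(-½) = 558*(-½) = -279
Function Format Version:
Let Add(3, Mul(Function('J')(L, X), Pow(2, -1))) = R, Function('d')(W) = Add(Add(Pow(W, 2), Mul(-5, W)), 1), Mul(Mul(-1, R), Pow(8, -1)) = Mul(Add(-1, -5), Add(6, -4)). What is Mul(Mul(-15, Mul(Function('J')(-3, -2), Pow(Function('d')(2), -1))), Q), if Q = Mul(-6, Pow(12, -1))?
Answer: -279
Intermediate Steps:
R = 96 (R = Mul(-8, Mul(Add(-1, -5), Add(6, -4))) = Mul(-8, Mul(-6, 2)) = Mul(-8, -12) = 96)
Function('d')(W) = Add(1, Pow(W, 2), Mul(-5, W))
Function('J')(L, X) = 186 (Function('J')(L, X) = Add(-6, Mul(2, 96)) = Add(-6, 192) = 186)
Q = Rational(-1, 2) (Q = Mul(-6, Rational(1, 12)) = Rational(-1, 2) ≈ -0.50000)
Mul(Mul(-15, Mul(Function('J')(-3, -2), Pow(Function('d')(2), -1))), Q) = Mul(Mul(-15, Mul(186, Pow(Add(1, Pow(2, 2), Mul(-5, 2)), -1))), Rational(-1, 2)) = Mul(Mul(-15, Mul(186, Pow(Add(1, 4, -10), -1))), Rational(-1, 2)) = Mul(Mul(-15, Mul(186, Pow(-5, -1))), Rational(-1, 2)) = Mul(Mul(-15, Mul(186, Rational(-1, 5))), Rational(-1, 2)) = Mul(Mul(-15, Rational(-186, 5)), Rational(-1, 2)) = Mul(558, Rational(-1, 2)) = -279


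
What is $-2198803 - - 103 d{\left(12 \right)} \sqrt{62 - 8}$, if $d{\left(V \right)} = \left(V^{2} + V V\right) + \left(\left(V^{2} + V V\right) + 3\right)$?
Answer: $-2198803 + 178911 \sqrt{6} \approx -1.7606 \cdot 10^{6}$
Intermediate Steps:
$d{\left(V \right)} = 3 + 4 V^{2}$ ($d{\left(V \right)} = \left(V^{2} + V^{2}\right) + \left(\left(V^{2} + V^{2}\right) + 3\right) = 2 V^{2} + \left(2 V^{2} + 3\right) = 2 V^{2} + \left(3 + 2 V^{2}\right) = 3 + 4 V^{2}$)
$-2198803 - - 103 d{\left(12 \right)} \sqrt{62 - 8} = -2198803 - - 103 \left(3 + 4 \cdot 12^{2}\right) \sqrt{62 - 8} = -2198803 - - 103 \left(3 + 4 \cdot 144\right) \sqrt{54} = -2198803 - - 103 \left(3 + 576\right) 3 \sqrt{6} = -2198803 - \left(-103\right) 579 \cdot 3 \sqrt{6} = -2198803 - - 59637 \cdot 3 \sqrt{6} = -2198803 - - 178911 \sqrt{6} = -2198803 + 178911 \sqrt{6}$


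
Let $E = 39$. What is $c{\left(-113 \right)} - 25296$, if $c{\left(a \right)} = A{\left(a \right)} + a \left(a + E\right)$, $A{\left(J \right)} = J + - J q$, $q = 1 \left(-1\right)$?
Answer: $-17160$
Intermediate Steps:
$q = -1$
$A{\left(J \right)} = 2 J$ ($A{\left(J \right)} = J + - J \left(-1\right) = J + J = 2 J$)
$c{\left(a \right)} = 2 a + a \left(39 + a\right)$ ($c{\left(a \right)} = 2 a + a \left(a + 39\right) = 2 a + a \left(39 + a\right)$)
$c{\left(-113 \right)} - 25296 = - 113 \left(41 - 113\right) - 25296 = \left(-113\right) \left(-72\right) - 25296 = 8136 - 25296 = -17160$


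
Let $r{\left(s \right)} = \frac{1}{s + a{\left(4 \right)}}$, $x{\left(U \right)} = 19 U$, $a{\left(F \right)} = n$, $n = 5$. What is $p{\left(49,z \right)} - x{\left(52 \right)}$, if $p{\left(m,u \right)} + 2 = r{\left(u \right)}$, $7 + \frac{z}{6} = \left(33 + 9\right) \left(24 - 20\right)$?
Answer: $- \frac{961289}{971} \approx -990.0$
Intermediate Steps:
$a{\left(F \right)} = 5$
$z = 966$ ($z = -42 + 6 \left(33 + 9\right) \left(24 - 20\right) = -42 + 6 \cdot 42 \cdot 4 = -42 + 6 \cdot 168 = -42 + 1008 = 966$)
$r{\left(s \right)} = \frac{1}{5 + s}$ ($r{\left(s \right)} = \frac{1}{s + 5} = \frac{1}{5 + s}$)
$p{\left(m,u \right)} = -2 + \frac{1}{5 + u}$
$p{\left(49,z \right)} - x{\left(52 \right)} = \frac{-9 - 1932}{5 + 966} - 19 \cdot 52 = \frac{-9 - 1932}{971} - 988 = \frac{1}{971} \left(-1941\right) - 988 = - \frac{1941}{971} - 988 = - \frac{961289}{971}$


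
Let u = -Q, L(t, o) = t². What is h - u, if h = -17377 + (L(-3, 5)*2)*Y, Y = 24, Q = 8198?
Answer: -8747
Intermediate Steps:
h = -16945 (h = -17377 + ((-3)²*2)*24 = -17377 + (9*2)*24 = -17377 + 18*24 = -17377 + 432 = -16945)
u = -8198 (u = -1*8198 = -8198)
h - u = -16945 - 1*(-8198) = -16945 + 8198 = -8747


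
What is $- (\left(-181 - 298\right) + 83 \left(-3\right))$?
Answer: $728$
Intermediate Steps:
$- (\left(-181 - 298\right) + 83 \left(-3\right)) = - (-479 - 249) = \left(-1\right) \left(-728\right) = 728$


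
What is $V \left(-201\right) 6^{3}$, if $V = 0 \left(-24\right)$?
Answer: $0$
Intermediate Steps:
$V = 0$
$V \left(-201\right) 6^{3} = 0 \left(-201\right) 6^{3} = 0 \cdot 216 = 0$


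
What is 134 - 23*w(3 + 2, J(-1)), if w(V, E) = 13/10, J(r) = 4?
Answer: 1041/10 ≈ 104.10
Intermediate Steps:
w(V, E) = 13/10 (w(V, E) = 13*(⅒) = 13/10)
134 - 23*w(3 + 2, J(-1)) = 134 - 23*13/10 = 134 - 299/10 = 1041/10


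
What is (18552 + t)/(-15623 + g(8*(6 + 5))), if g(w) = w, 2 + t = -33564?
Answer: 15014/15535 ≈ 0.96646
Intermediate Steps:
t = -33566 (t = -2 - 33564 = -33566)
(18552 + t)/(-15623 + g(8*(6 + 5))) = (18552 - 33566)/(-15623 + 8*(6 + 5)) = -15014/(-15623 + 8*11) = -15014/(-15623 + 88) = -15014/(-15535) = -15014*(-1/15535) = 15014/15535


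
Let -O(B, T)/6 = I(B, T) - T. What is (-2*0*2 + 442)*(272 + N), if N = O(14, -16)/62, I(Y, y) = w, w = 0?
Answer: 3705728/31 ≈ 1.1954e+5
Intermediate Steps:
I(Y, y) = 0
O(B, T) = 6*T (O(B, T) = -6*(0 - T) = -(-6)*T = 6*T)
N = -48/31 (N = (6*(-16))/62 = -96*1/62 = -48/31 ≈ -1.5484)
(-2*0*2 + 442)*(272 + N) = (-2*0*2 + 442)*(272 - 48/31) = (0*2 + 442)*(8384/31) = (0 + 442)*(8384/31) = 442*(8384/31) = 3705728/31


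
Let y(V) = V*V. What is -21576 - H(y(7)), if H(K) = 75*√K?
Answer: -22101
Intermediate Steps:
y(V) = V²
-21576 - H(y(7)) = -21576 - 75*√(7²) = -21576 - 75*√49 = -21576 - 75*7 = -21576 - 1*525 = -21576 - 525 = -22101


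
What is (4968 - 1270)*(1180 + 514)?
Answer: 6264412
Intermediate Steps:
(4968 - 1270)*(1180 + 514) = 3698*1694 = 6264412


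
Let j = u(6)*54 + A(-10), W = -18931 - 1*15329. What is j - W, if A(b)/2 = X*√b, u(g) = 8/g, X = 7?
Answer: 34332 + 14*I*√10 ≈ 34332.0 + 44.272*I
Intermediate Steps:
A(b) = 14*√b (A(b) = 2*(7*√b) = 14*√b)
W = -34260 (W = -18931 - 15329 = -34260)
j = 72 + 14*I*√10 (j = (8/6)*54 + 14*√(-10) = (8*(⅙))*54 + 14*(I*√10) = (4/3)*54 + 14*I*√10 = 72 + 14*I*√10 ≈ 72.0 + 44.272*I)
j - W = (72 + 14*I*√10) - 1*(-34260) = (72 + 14*I*√10) + 34260 = 34332 + 14*I*√10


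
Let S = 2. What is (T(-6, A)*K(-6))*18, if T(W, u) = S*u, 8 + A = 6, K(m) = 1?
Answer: -72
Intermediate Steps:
A = -2 (A = -8 + 6 = -2)
T(W, u) = 2*u
(T(-6, A)*K(-6))*18 = ((2*(-2))*1)*18 = -4*1*18 = -4*18 = -72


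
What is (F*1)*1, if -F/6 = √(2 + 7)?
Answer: -18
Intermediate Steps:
F = -18 (F = -6*√(2 + 7) = -6*√9 = -6*3 = -18)
(F*1)*1 = -18*1*1 = -18*1 = -18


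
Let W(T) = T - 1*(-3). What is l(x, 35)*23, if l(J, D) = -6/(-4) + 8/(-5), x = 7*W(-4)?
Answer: -23/10 ≈ -2.3000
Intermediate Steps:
W(T) = 3 + T (W(T) = T + 3 = 3 + T)
x = -7 (x = 7*(3 - 4) = 7*(-1) = -7)
l(J, D) = -⅒ (l(J, D) = -6*(-¼) + 8*(-⅕) = 3/2 - 8/5 = -⅒)
l(x, 35)*23 = -⅒*23 = -23/10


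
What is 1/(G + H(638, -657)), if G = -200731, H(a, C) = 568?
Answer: -1/200163 ≈ -4.9959e-6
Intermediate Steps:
1/(G + H(638, -657)) = 1/(-200731 + 568) = 1/(-200163) = -1/200163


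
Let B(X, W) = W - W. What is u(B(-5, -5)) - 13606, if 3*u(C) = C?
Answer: -13606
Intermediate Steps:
B(X, W) = 0
u(C) = C/3
u(B(-5, -5)) - 13606 = (⅓)*0 - 13606 = 0 - 13606 = -13606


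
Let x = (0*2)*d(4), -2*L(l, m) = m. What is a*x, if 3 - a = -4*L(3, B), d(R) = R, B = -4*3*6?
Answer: 0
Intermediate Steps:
B = -72 (B = -12*6 = -72)
L(l, m) = -m/2
a = 147 (a = 3 - (-4)*(-½*(-72)) = 3 - (-4)*36 = 3 - 1*(-144) = 3 + 144 = 147)
x = 0 (x = (0*2)*4 = 0*4 = 0)
a*x = 147*0 = 0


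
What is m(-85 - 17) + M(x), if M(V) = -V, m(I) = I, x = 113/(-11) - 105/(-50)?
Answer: -10321/110 ≈ -93.827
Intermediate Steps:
x = -899/110 (x = 113*(-1/11) - 105*(-1/50) = -113/11 + 21/10 = -899/110 ≈ -8.1727)
m(-85 - 17) + M(x) = (-85 - 17) - 1*(-899/110) = -102 + 899/110 = -10321/110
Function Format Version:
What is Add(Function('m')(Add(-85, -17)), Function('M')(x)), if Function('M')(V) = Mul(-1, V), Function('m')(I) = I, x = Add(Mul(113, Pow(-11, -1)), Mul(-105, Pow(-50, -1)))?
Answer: Rational(-10321, 110) ≈ -93.827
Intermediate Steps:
x = Rational(-899, 110) (x = Add(Mul(113, Rational(-1, 11)), Mul(-105, Rational(-1, 50))) = Add(Rational(-113, 11), Rational(21, 10)) = Rational(-899, 110) ≈ -8.1727)
Add(Function('m')(Add(-85, -17)), Function('M')(x)) = Add(Add(-85, -17), Mul(-1, Rational(-899, 110))) = Add(-102, Rational(899, 110)) = Rational(-10321, 110)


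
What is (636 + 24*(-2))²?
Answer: 345744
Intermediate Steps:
(636 + 24*(-2))² = (636 - 48)² = 588² = 345744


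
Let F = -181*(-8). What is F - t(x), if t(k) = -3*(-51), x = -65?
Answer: 1295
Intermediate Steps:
F = 1448
t(k) = 153
F - t(x) = 1448 - 1*153 = 1448 - 153 = 1295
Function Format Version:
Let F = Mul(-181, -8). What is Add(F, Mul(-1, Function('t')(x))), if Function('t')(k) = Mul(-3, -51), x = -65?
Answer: 1295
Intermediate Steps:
F = 1448
Function('t')(k) = 153
Add(F, Mul(-1, Function('t')(x))) = Add(1448, Mul(-1, 153)) = Add(1448, -153) = 1295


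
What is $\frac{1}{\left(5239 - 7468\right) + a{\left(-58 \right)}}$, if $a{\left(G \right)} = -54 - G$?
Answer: $- \frac{1}{2225} \approx -0.00044944$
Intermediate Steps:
$\frac{1}{\left(5239 - 7468\right) + a{\left(-58 \right)}} = \frac{1}{\left(5239 - 7468\right) - -4} = \frac{1}{-2229 + \left(-54 + 58\right)} = \frac{1}{-2229 + 4} = \frac{1}{-2225} = - \frac{1}{2225}$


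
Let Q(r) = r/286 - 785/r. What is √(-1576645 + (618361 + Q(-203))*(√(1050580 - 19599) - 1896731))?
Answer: √(-3953436580976409428902 + 2084339459063862*√1030981)/58058 ≈ 1.0827e+6*I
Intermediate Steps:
Q(r) = -785/r + r/286 (Q(r) = r*(1/286) - 785/r = r/286 - 785/r = -785/r + r/286)
√(-1576645 + (618361 + Q(-203))*(√(1050580 - 19599) - 1896731)) = √(-1576645 + (618361 + (-785/(-203) + (1/286)*(-203)))*(√(1050580 - 19599) - 1896731)) = √(-1576645 + (618361 + (-785*(-1/203) - 203/286))*(√1030981 - 1896731)) = √(-1576645 + (618361 + (785/203 - 203/286))*(-1896731 + √1030981)) = √(-1576645 + (618361 + 183301/58058)*(-1896731 + √1030981)) = √(-1576645 + 35900986239*(-1896731 + √1030981)/58058) = √(-1576645 + (-68094513530084709/58058 + 35900986239*√1030981/58058)) = √(-68094605066940119/58058 + 35900986239*√1030981/58058)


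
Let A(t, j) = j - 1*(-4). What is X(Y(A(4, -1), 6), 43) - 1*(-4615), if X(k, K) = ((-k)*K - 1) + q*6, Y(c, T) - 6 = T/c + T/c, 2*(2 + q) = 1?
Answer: 4175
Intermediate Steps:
q = -3/2 (q = -2 + (½)*1 = -2 + ½ = -3/2 ≈ -1.5000)
A(t, j) = 4 + j (A(t, j) = j + 4 = 4 + j)
Y(c, T) = 6 + 2*T/c (Y(c, T) = 6 + (T/c + T/c) = 6 + 2*T/c)
X(k, K) = -10 - K*k (X(k, K) = ((-k)*K - 1) - 3/2*6 = (-K*k - 1) - 9 = (-1 - K*k) - 9 = -10 - K*k)
X(Y(A(4, -1), 6), 43) - 1*(-4615) = (-10 - 1*43*(6 + 2*6/(4 - 1))) - 1*(-4615) = (-10 - 1*43*(6 + 2*6/3)) + 4615 = (-10 - 1*43*(6 + 2*6*(⅓))) + 4615 = (-10 - 1*43*(6 + 4)) + 4615 = (-10 - 1*43*10) + 4615 = (-10 - 430) + 4615 = -440 + 4615 = 4175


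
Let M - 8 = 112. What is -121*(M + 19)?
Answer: -16819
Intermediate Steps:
M = 120 (M = 8 + 112 = 120)
-121*(M + 19) = -121*(120 + 19) = -121*139 = -16819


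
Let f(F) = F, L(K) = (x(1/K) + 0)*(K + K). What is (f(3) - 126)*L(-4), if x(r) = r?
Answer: -246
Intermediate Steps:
L(K) = 2 (L(K) = (1/K + 0)*(K + K) = (2*K)/K = 2)
(f(3) - 126)*L(-4) = (3 - 126)*2 = -123*2 = -246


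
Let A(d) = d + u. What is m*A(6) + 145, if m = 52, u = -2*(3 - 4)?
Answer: 561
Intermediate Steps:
u = 2 (u = -2*(-1) = 2)
A(d) = 2 + d (A(d) = d + 2 = 2 + d)
m*A(6) + 145 = 52*(2 + 6) + 145 = 52*8 + 145 = 416 + 145 = 561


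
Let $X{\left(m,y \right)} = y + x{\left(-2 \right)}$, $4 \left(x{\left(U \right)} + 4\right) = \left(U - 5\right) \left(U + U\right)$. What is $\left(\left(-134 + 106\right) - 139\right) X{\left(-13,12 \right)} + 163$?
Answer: $-2342$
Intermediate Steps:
$x{\left(U \right)} = -4 + \frac{U \left(-5 + U\right)}{2}$ ($x{\left(U \right)} = -4 + \frac{\left(U - 5\right) \left(U + U\right)}{4} = -4 + \frac{\left(-5 + U\right) 2 U}{4} = -4 + \frac{2 U \left(-5 + U\right)}{4} = -4 + \frac{U \left(-5 + U\right)}{2}$)
$X{\left(m,y \right)} = 3 + y$ ($X{\left(m,y \right)} = y - \left(-1 - 2\right) = y + \left(-4 + \frac{1}{2} \cdot 4 + 5\right) = y + \left(-4 + 2 + 5\right) = y + 3 = 3 + y$)
$\left(\left(-134 + 106\right) - 139\right) X{\left(-13,12 \right)} + 163 = \left(\left(-134 + 106\right) - 139\right) \left(3 + 12\right) + 163 = \left(-28 - 139\right) 15 + 163 = \left(-167\right) 15 + 163 = -2505 + 163 = -2342$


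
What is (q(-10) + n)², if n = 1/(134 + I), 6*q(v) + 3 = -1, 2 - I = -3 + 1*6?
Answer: 69169/159201 ≈ 0.43448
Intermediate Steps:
I = -1 (I = 2 - (-3 + 1*6) = 2 - (-3 + 6) = 2 - 1*3 = 2 - 3 = -1)
q(v) = -⅔ (q(v) = -½ + (⅙)*(-1) = -½ - ⅙ = -⅔)
n = 1/133 (n = 1/(134 - 1) = 1/133 ≈ 0.0075188)
(q(-10) + n)² = (-⅔ + 1/133)² = (-263/399)² = 69169/159201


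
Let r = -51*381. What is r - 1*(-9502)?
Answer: -9929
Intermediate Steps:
r = -19431
r - 1*(-9502) = -19431 - 1*(-9502) = -19431 + 9502 = -9929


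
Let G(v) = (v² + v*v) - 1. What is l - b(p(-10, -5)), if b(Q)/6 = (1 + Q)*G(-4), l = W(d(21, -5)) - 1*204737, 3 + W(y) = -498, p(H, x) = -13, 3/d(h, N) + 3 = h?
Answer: -203006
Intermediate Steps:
d(h, N) = 3/(-3 + h)
W(y) = -501 (W(y) = -3 - 498 = -501)
l = -205238 (l = -501 - 1*204737 = -501 - 204737 = -205238)
G(v) = -1 + 2*v² (G(v) = (v² + v²) - 1 = 2*v² - 1 = -1 + 2*v²)
b(Q) = 186 + 186*Q (b(Q) = 6*((1 + Q)*(-1 + 2*(-4)²)) = 6*((1 + Q)*(-1 + 2*16)) = 6*((1 + Q)*(-1 + 32)) = 6*((1 + Q)*31) = 6*(31 + 31*Q) = 186 + 186*Q)
l - b(p(-10, -5)) = -205238 - (186 + 186*(-13)) = -205238 - (186 - 2418) = -205238 - 1*(-2232) = -205238 + 2232 = -203006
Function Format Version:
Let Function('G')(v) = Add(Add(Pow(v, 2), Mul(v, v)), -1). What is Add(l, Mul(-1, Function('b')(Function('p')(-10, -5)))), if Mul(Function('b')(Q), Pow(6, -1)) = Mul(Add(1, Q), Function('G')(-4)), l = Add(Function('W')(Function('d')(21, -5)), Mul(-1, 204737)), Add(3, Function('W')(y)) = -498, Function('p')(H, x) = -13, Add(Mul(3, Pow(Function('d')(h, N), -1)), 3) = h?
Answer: -203006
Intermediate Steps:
Function('d')(h, N) = Mul(3, Pow(Add(-3, h), -1))
Function('W')(y) = -501 (Function('W')(y) = Add(-3, -498) = -501)
l = -205238 (l = Add(-501, Mul(-1, 204737)) = Add(-501, -204737) = -205238)
Function('G')(v) = Add(-1, Mul(2, Pow(v, 2))) (Function('G')(v) = Add(Add(Pow(v, 2), Pow(v, 2)), -1) = Add(Mul(2, Pow(v, 2)), -1) = Add(-1, Mul(2, Pow(v, 2))))
Function('b')(Q) = Add(186, Mul(186, Q)) (Function('b')(Q) = Mul(6, Mul(Add(1, Q), Add(-1, Mul(2, Pow(-4, 2))))) = Mul(6, Mul(Add(1, Q), Add(-1, Mul(2, 16)))) = Mul(6, Mul(Add(1, Q), Add(-1, 32))) = Mul(6, Mul(Add(1, Q), 31)) = Mul(6, Add(31, Mul(31, Q))) = Add(186, Mul(186, Q)))
Add(l, Mul(-1, Function('b')(Function('p')(-10, -5)))) = Add(-205238, Mul(-1, Add(186, Mul(186, -13)))) = Add(-205238, Mul(-1, Add(186, -2418))) = Add(-205238, Mul(-1, -2232)) = Add(-205238, 2232) = -203006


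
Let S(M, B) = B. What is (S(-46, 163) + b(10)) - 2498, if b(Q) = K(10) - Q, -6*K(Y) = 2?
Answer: -7036/3 ≈ -2345.3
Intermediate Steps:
K(Y) = -⅓ (K(Y) = -⅙*2 = -⅓)
b(Q) = -⅓ - Q
(S(-46, 163) + b(10)) - 2498 = (163 + (-⅓ - 1*10)) - 2498 = (163 + (-⅓ - 10)) - 2498 = (163 - 31/3) - 2498 = 458/3 - 2498 = -7036/3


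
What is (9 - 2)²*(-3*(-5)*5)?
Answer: 3675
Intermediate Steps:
(9 - 2)²*(-3*(-5)*5) = 7²*(15*5) = 49*75 = 3675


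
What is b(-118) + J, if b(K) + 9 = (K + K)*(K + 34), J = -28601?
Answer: -8786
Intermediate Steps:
b(K) = -9 + 2*K*(34 + K) (b(K) = -9 + (K + K)*(K + 34) = -9 + (2*K)*(34 + K) = -9 + 2*K*(34 + K))
b(-118) + J = (-9 + 2*(-118)**2 + 68*(-118)) - 28601 = (-9 + 2*13924 - 8024) - 28601 = (-9 + 27848 - 8024) - 28601 = 19815 - 28601 = -8786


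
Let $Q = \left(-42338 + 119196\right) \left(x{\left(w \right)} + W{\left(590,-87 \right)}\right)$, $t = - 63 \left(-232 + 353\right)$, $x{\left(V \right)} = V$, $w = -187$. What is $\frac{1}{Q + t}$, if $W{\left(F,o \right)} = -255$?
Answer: $- \frac{1}{33978859} \approx -2.943 \cdot 10^{-8}$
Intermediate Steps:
$t = -7623$ ($t = \left(-63\right) 121 = -7623$)
$Q = -33971236$ ($Q = \left(-42338 + 119196\right) \left(-187 - 255\right) = 76858 \left(-442\right) = -33971236$)
$\frac{1}{Q + t} = \frac{1}{-33971236 - 7623} = \frac{1}{-33978859} = - \frac{1}{33978859}$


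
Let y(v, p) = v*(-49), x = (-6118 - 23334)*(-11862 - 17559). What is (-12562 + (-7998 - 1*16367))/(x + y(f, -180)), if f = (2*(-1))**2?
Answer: -36927/866507096 ≈ -4.2616e-5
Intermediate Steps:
f = 4 (f = (-2)**2 = 4)
x = 866507292 (x = -29452*(-29421) = 866507292)
y(v, p) = -49*v
(-12562 + (-7998 - 1*16367))/(x + y(f, -180)) = (-12562 + (-7998 - 1*16367))/(866507292 - 49*4) = (-12562 + (-7998 - 16367))/(866507292 - 196) = (-12562 - 24365)/866507096 = -36927*1/866507096 = -36927/866507096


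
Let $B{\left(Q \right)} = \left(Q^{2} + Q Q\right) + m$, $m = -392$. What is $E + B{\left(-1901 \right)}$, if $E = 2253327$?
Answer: $9480537$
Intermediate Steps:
$B{\left(Q \right)} = -392 + 2 Q^{2}$ ($B{\left(Q \right)} = \left(Q^{2} + Q Q\right) - 392 = \left(Q^{2} + Q^{2}\right) - 392 = 2 Q^{2} - 392 = -392 + 2 Q^{2}$)
$E + B{\left(-1901 \right)} = 2253327 - \left(392 - 2 \left(-1901\right)^{2}\right) = 2253327 + \left(-392 + 2 \cdot 3613801\right) = 2253327 + \left(-392 + 7227602\right) = 2253327 + 7227210 = 9480537$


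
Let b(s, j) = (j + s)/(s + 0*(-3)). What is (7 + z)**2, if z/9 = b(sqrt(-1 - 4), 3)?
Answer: 551/5 - 864*I*sqrt(5)/5 ≈ 110.2 - 386.39*I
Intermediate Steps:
b(s, j) = (j + s)/s (b(s, j) = (j + s)/(s + 0) = (j + s)/s)
z = -9*I*sqrt(5)*(3 + I*sqrt(5))/5 (z = 9*((3 + sqrt(-1 - 4))/(sqrt(-1 - 4))) = 9*((3 + sqrt(-5))/(sqrt(-5))) = 9*((3 + I*sqrt(5))/((I*sqrt(5)))) = 9*((-I*sqrt(5)/5)*(3 + I*sqrt(5))) = 9*(-I*sqrt(5)*(3 + I*sqrt(5))/5) = -9*I*sqrt(5)*(3 + I*sqrt(5))/5 ≈ 9.0 - 12.075*I)
(7 + z)**2 = (7 + (9 - 27*I*sqrt(5)/5))**2 = (16 - 27*I*sqrt(5)/5)**2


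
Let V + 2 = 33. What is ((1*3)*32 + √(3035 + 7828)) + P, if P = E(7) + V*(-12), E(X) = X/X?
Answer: -275 + 3*√1207 ≈ -170.77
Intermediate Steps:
V = 31 (V = -2 + 33 = 31)
E(X) = 1
P = -371 (P = 1 + 31*(-12) = 1 - 372 = -371)
((1*3)*32 + √(3035 + 7828)) + P = ((1*3)*32 + √(3035 + 7828)) - 371 = (3*32 + √10863) - 371 = (96 + 3*√1207) - 371 = -275 + 3*√1207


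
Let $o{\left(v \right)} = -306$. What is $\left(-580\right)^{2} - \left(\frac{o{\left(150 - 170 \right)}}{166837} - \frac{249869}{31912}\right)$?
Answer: $\frac{1791069725681025}{5324102344} \approx 3.3641 \cdot 10^{5}$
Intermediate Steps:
$\left(-580\right)^{2} - \left(\frac{o{\left(150 - 170 \right)}}{166837} - \frac{249869}{31912}\right) = \left(-580\right)^{2} - \left(- \frac{306}{166837} - \frac{249869}{31912}\right) = 336400 - \left(\left(-306\right) \frac{1}{166837} - \frac{249869}{31912}\right) = 336400 - \left(- \frac{306}{166837} - \frac{249869}{31912}\right) = 336400 - - \frac{41697159425}{5324102344} = 336400 + \frac{41697159425}{5324102344} = \frac{1791069725681025}{5324102344}$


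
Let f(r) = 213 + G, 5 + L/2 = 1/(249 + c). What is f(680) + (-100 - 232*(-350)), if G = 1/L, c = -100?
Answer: 120993595/1488 ≈ 81313.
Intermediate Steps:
L = -1488/149 (L = -10 + 2/(249 - 100) = -10 + 2/149 = -1488/149 ≈ -9.9866)
G = -149/1488 (G = 1/(-1488/149) = -149/1488 ≈ -0.10013)
f(r) = 316795/1488 (f(r) = 213 - 149/1488 = 316795/1488)
f(680) + (-100 - 232*(-350)) = 316795/1488 + (-100 - 232*(-350)) = 316795/1488 + (-100 + 81200) = 316795/1488 + 81100 = 120993595/1488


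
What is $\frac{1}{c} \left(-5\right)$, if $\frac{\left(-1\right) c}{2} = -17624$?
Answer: $- \frac{5}{35248} \approx -0.00014185$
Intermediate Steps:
$c = 35248$ ($c = \left(-2\right) \left(-17624\right) = 35248$)
$\frac{1}{c} \left(-5\right) = \frac{1}{35248} \left(-5\right) = - \frac{5}{35248}$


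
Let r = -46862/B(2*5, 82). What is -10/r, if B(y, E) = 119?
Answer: 595/23431 ≈ 0.025394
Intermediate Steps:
r = -46862/119 ≈ -393.80
-10/r = -10/(-46862/119) = -10*(-119/46862) = 595/23431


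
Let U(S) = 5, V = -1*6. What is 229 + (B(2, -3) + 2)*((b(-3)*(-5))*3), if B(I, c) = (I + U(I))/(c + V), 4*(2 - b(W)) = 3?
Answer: 2473/12 ≈ 206.08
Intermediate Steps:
V = -6
b(W) = 5/4 (b(W) = 2 - ¼*3 = 2 - ¾ = 5/4)
B(I, c) = (5 + I)/(-6 + c) (B(I, c) = (I + 5)/(c - 6) = (5 + I)/(-6 + c))
229 + (B(2, -3) + 2)*((b(-3)*(-5))*3) = 229 + ((5 + 2)/(-6 - 3) + 2)*(((5/4)*(-5))*3) = 229 + (7/(-9) + 2)*(-25/4*3) = 229 + (-⅑*7 + 2)*(-75/4) = 229 + (-7/9 + 2)*(-75/4) = 229 + (11/9)*(-75/4) = 229 - 275/12 = 2473/12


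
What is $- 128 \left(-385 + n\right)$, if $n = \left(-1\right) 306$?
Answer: $88448$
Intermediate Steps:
$n = -306$
$- 128 \left(-385 + n\right) = - 128 \left(-385 - 306\right) = \left(-128\right) \left(-691\right) = 88448$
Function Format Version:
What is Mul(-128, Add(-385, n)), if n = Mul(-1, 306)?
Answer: 88448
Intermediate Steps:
n = -306
Mul(-128, Add(-385, n)) = Mul(-128, Add(-385, -306)) = Mul(-128, -691) = 88448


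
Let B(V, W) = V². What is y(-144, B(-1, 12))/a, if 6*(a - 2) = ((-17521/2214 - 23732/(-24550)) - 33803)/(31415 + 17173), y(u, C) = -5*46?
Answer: -1822246927164000/14926777594099 ≈ -122.08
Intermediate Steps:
y(u, C) = -230
a = 14926777594099/7922812726800 (a = 2 + (((-17521/2214 - 23732/(-24550)) - 33803)/(31415 + 17173))/6 = 2 + (((-17521*1/2214 - 23732*(-1/24550)) - 33803)/48588)/6 = 2 + (((-17521/2214 + 11866/12275) - 33803)*(1/48588))/6 = 2 + ((-188798951/27176850 - 33803)*(1/48588))/6 = 2 + (-918847859501/27176850*1/48588)/6 = 2 + (⅙)*(-918847859501/1320468787800) = 2 - 918847859501/7922812726800 = 14926777594099/7922812726800 ≈ 1.8840)
y(-144, B(-1, 12))/a = -230/14926777594099/7922812726800 = -230*7922812726800/14926777594099 = -1822246927164000/14926777594099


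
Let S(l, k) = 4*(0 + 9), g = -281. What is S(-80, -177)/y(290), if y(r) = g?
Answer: -36/281 ≈ -0.12811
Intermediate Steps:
y(r) = -281
S(l, k) = 36 (S(l, k) = 4*9 = 36)
S(-80, -177)/y(290) = 36/(-281) = 36*(-1/281) = -36/281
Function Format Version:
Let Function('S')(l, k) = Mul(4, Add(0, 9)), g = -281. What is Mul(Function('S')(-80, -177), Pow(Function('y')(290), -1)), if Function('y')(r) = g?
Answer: Rational(-36, 281) ≈ -0.12811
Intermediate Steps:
Function('y')(r) = -281
Function('S')(l, k) = 36 (Function('S')(l, k) = Mul(4, 9) = 36)
Mul(Function('S')(-80, -177), Pow(Function('y')(290), -1)) = Mul(36, Pow(-281, -1)) = Mul(36, Rational(-1, 281)) = Rational(-36, 281)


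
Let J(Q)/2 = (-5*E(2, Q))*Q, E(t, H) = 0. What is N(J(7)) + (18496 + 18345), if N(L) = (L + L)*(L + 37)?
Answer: 36841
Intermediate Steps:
J(Q) = 0 (J(Q) = 2*((-5*0)*Q) = 2*(0*Q) = 2*0 = 0)
N(L) = 2*L*(37 + L) (N(L) = (2*L)*(37 + L) = 2*L*(37 + L))
N(J(7)) + (18496 + 18345) = 2*0*(37 + 0) + (18496 + 18345) = 2*0*37 + 36841 = 0 + 36841 = 36841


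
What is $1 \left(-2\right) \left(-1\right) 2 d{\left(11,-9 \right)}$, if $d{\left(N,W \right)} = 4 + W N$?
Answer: $-380$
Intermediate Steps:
$d{\left(N,W \right)} = 4 + N W$
$1 \left(-2\right) \left(-1\right) 2 d{\left(11,-9 \right)} = 1 \left(-2\right) \left(-1\right) 2 \left(4 + 11 \left(-9\right)\right) = \left(-2\right) \left(-1\right) 2 \left(4 - 99\right) = 2 \cdot 2 \left(-95\right) = 4 \left(-95\right) = -380$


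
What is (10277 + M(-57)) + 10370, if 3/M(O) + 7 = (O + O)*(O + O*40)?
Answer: 5500587920/266411 ≈ 20647.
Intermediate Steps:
M(O) = 3/(-7 + 82*O**2) (M(O) = 3/(-7 + (O + O)*(O + O*40)) = 3/(-7 + (2*O)*(O + 40*O)) = 3/(-7 + (2*O)*(41*O)) = 3/(-7 + 82*O**2))
(10277 + M(-57)) + 10370 = (10277 + 3/(-7 + 82*(-57)**2)) + 10370 = (10277 + 3/(-7 + 82*3249)) + 10370 = (10277 + 3/(-7 + 266418)) + 10370 = (10277 + 3/266411) + 10370 = 2737905850/266411 + 10370 = 5500587920/266411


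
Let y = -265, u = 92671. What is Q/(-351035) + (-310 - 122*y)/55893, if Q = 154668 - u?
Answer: 7774942379/19620399255 ≈ 0.39627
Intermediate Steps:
Q = 61997 (Q = 154668 - 1*92671 = 154668 - 92671 = 61997)
Q/(-351035) + (-310 - 122*y)/55893 = 61997/(-351035) + (-310 - 122*(-265))/55893 = 61997*(-1/351035) + (-310 + 32330)*(1/55893) = -61997/351035 + 32020*(1/55893) = -61997/351035 + 32020/55893 = 7774942379/19620399255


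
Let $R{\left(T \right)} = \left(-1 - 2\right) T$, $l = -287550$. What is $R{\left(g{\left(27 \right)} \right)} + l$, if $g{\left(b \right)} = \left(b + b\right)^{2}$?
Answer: $-296298$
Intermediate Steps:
$g{\left(b \right)} = 4 b^{2}$ ($g{\left(b \right)} = \left(2 b\right)^{2} = 4 b^{2}$)
$R{\left(T \right)} = - 3 T$
$R{\left(g{\left(27 \right)} \right)} + l = - 3 \cdot 4 \cdot 27^{2} - 287550 = - 3 \cdot 4 \cdot 729 - 287550 = \left(-3\right) 2916 - 287550 = -8748 - 287550 = -296298$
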